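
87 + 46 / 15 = 1351 / 15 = 90.07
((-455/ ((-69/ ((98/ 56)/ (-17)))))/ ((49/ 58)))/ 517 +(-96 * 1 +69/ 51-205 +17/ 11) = -361563955/ 1212882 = -298.10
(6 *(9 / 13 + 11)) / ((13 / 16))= 14592 / 169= 86.34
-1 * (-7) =7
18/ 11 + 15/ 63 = 433/ 231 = 1.87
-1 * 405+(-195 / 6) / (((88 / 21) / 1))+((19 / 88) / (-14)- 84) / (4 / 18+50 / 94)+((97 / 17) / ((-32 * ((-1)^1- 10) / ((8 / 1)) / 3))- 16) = -1803147323 / 3340568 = -539.77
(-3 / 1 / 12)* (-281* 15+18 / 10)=10533 / 10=1053.30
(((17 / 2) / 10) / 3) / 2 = 17 / 120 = 0.14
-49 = -49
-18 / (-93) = 6 / 31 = 0.19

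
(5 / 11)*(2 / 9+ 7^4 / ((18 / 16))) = 96050 / 99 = 970.20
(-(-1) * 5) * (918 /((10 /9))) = 4131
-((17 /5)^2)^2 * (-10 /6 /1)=222.72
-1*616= -616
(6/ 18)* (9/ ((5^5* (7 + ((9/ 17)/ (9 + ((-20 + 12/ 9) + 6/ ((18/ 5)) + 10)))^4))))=4009008/ 29252853125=0.00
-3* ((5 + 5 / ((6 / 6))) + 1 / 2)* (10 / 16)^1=-315 / 16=-19.69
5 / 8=0.62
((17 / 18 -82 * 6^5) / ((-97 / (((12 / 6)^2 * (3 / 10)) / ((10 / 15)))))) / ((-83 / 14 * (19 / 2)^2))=-321366052 / 14532055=-22.11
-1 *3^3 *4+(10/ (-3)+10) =-304/ 3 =-101.33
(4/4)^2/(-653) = -1/653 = -0.00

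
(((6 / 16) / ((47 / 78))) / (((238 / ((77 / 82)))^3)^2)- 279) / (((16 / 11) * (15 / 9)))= -115.09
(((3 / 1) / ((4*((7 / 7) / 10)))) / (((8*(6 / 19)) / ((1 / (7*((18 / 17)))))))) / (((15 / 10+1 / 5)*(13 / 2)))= 475 / 13104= 0.04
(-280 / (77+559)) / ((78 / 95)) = -3325 / 6201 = -0.54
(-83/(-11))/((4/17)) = 1411/44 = 32.07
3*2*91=546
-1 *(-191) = 191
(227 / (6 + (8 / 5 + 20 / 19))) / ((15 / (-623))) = -2686999 / 2466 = -1089.62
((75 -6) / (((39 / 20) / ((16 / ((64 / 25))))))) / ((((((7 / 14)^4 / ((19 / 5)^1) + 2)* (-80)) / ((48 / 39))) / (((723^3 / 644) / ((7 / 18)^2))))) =-232655596045200 / 35533771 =-6547450.20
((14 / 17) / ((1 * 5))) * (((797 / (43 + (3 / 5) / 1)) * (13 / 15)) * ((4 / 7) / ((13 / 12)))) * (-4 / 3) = -51008 / 27795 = -1.84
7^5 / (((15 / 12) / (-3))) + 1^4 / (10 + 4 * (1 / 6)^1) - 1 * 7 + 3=-6454513 / 160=-40340.71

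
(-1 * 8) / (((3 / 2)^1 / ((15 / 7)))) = -80 / 7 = -11.43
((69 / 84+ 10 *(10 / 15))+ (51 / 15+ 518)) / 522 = 222133 / 219240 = 1.01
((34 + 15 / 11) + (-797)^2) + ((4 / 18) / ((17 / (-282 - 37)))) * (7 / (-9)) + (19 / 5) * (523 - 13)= 637185.61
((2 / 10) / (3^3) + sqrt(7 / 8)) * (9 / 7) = 1 / 105 + 9 * sqrt(14) / 28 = 1.21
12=12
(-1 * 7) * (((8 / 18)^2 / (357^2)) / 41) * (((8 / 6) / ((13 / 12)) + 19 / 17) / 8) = -346 / 4454287929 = -0.00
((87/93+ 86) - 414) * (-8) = 81112/31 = 2616.52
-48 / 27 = -16 / 9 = -1.78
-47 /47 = -1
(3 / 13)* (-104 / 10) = -12 / 5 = -2.40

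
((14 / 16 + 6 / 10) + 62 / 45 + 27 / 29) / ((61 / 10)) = 39503 / 63684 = 0.62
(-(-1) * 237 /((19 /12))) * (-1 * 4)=-11376 /19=-598.74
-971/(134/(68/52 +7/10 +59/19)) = -12262759/330980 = -37.05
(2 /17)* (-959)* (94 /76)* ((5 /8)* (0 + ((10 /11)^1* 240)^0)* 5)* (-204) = 3380475 /38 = 88959.87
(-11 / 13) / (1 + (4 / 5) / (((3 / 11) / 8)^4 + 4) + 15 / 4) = -52773209500 / 308723271363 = -0.17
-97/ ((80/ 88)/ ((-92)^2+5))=-9036423/ 10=-903642.30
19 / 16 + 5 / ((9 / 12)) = 377 / 48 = 7.85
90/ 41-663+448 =-8725/ 41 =-212.80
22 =22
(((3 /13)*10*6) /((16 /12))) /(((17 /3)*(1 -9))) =-405 /1768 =-0.23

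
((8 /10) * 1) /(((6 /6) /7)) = 28 /5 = 5.60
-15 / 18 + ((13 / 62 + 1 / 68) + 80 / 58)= 141281 / 183396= 0.77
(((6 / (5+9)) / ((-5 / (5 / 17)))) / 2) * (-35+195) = -240 / 119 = -2.02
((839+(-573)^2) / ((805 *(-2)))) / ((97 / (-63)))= 1481256 / 11155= 132.79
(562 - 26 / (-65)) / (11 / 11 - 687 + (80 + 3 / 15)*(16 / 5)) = -7030 / 5367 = -1.31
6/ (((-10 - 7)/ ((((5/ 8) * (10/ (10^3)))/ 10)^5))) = -3/ 89128960000000000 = -0.00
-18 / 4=-9 / 2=-4.50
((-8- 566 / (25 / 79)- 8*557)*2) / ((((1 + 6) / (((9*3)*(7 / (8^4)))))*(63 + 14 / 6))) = -6330717 / 5017600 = -1.26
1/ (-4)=-1/ 4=-0.25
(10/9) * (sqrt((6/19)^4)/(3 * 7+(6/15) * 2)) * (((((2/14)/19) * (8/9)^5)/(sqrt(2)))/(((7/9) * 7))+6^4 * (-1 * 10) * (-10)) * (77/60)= 1802240 * sqrt(2)/721065427677+33264000/39349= 845.36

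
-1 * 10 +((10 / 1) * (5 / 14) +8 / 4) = -31 / 7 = -4.43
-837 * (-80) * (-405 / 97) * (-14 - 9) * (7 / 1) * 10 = 43661268000 / 97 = 450116164.95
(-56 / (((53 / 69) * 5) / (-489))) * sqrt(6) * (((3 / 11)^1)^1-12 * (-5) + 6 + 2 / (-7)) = 1371504168 * sqrt(6) / 2915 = 1152482.12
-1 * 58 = -58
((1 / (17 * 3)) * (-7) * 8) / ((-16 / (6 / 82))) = 7 / 1394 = 0.01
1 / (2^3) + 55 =441 / 8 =55.12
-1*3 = -3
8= 8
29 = 29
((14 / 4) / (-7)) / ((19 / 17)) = -17 / 38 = -0.45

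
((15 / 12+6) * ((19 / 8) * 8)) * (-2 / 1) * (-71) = 39121 / 2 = 19560.50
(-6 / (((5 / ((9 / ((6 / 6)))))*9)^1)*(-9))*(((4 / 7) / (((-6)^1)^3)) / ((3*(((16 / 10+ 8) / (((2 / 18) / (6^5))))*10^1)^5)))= -1 / 1437273012816478286974032719401451520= -0.00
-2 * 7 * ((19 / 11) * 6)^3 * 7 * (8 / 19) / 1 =-61133184 / 1331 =-45930.27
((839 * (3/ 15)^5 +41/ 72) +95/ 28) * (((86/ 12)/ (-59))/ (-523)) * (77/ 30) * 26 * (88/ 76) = 450711191359/ 5936115375000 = 0.08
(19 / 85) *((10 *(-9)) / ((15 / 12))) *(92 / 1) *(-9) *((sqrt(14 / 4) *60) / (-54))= -125856 *sqrt(14) / 17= -27700.59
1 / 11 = 0.09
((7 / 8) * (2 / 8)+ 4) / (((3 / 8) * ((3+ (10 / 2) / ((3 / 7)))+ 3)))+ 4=983 / 212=4.64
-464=-464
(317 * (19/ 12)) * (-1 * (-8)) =12046/ 3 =4015.33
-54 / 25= -2.16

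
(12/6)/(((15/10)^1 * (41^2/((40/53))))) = 160/267279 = 0.00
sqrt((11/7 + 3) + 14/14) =sqrt(273)/7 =2.36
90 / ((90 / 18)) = 18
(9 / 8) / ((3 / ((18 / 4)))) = 27 / 16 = 1.69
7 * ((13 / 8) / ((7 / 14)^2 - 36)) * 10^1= -35 / 11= -3.18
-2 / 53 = -0.04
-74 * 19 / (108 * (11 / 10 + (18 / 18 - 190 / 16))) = 14060 / 10557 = 1.33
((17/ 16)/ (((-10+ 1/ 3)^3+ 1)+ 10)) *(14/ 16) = -3213/ 3083776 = -0.00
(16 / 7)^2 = 256 / 49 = 5.22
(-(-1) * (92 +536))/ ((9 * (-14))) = -314/ 63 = -4.98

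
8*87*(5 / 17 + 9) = 109968 / 17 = 6468.71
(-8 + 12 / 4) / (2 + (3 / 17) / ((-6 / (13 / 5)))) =-850 / 327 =-2.60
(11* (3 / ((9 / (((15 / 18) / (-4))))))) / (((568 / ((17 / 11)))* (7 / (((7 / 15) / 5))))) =-0.00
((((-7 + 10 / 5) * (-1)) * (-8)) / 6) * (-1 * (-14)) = -280 / 3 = -93.33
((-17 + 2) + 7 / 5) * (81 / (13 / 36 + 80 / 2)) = -198288 / 7265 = -27.29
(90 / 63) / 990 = 1 / 693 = 0.00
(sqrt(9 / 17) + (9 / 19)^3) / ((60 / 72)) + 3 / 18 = 60539 / 205770 + 18* sqrt(17) / 85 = 1.17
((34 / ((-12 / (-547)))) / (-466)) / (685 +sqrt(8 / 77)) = -0.00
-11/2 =-5.50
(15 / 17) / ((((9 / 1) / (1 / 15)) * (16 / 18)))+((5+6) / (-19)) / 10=-653 / 12920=-0.05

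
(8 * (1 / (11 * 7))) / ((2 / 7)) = 4 / 11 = 0.36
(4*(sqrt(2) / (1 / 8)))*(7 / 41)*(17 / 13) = 3808*sqrt(2) / 533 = 10.10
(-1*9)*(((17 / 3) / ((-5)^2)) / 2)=-1.02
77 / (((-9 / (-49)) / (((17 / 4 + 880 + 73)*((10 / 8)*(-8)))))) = -72234085 / 18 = -4013004.72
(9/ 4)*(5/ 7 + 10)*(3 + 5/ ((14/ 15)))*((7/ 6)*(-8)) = -26325/ 14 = -1880.36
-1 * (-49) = 49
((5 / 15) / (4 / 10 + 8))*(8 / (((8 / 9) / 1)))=5 / 14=0.36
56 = 56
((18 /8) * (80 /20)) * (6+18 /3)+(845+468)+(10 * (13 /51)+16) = 73417 /51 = 1439.55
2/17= 0.12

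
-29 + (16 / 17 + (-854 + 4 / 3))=-44917 / 51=-880.73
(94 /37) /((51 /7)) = 0.35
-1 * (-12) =12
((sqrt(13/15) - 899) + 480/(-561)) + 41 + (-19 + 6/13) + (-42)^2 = sqrt(195)/15 + 2155339/2431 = 887.54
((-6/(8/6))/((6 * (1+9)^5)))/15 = -1/2000000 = -0.00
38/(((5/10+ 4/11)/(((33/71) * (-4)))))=-5808/71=-81.80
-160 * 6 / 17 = -960 / 17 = -56.47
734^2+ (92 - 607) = 538241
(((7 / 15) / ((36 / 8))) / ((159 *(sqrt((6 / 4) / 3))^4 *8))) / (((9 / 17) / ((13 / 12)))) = 1547 / 2318220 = 0.00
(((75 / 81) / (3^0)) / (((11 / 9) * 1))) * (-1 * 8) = -200 / 33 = -6.06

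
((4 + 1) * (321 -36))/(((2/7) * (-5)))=-1995/2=-997.50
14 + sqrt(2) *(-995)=14 - 995 *sqrt(2)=-1393.14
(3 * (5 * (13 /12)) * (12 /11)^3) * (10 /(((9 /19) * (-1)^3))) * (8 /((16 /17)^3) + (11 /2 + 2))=-162149325 /21296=-7614.07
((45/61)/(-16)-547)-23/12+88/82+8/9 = -196999025/360144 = -547.00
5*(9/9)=5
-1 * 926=-926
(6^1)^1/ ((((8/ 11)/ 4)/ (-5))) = -165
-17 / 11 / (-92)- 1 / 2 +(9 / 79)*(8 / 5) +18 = 7075029 / 399740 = 17.70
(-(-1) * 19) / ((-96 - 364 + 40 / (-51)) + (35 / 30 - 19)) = -646 / 16273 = -0.04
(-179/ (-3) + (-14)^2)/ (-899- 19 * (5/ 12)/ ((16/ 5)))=-49088/ 173083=-0.28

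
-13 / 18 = -0.72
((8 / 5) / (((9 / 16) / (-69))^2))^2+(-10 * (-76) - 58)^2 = 1174736153764 / 2025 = 580116619.14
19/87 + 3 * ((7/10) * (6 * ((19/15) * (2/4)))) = 35663/4350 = 8.20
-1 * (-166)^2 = -27556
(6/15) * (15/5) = 6/5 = 1.20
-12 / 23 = -0.52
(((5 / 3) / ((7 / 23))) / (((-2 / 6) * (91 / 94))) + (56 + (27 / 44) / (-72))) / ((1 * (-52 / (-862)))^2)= 1625318284393 / 151575424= 10722.84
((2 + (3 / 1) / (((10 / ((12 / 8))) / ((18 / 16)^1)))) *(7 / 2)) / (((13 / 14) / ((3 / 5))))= 58947 / 10400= 5.67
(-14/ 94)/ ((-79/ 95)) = 665/ 3713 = 0.18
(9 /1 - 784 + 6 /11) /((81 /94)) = -800786 /891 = -898.75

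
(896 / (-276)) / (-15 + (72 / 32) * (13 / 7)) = 6272 / 20907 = 0.30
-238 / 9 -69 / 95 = -23231 / 855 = -27.17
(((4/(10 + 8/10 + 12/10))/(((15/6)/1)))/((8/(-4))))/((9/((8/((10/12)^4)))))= -384/3125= -0.12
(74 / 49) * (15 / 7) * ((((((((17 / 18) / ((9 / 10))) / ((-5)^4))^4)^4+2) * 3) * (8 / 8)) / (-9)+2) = 3610873061200634365728217753240784304580301974093106377616667357406 / 836844229724201072597823438757830416534488904289901256561279296875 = 4.31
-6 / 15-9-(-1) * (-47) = -282 / 5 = -56.40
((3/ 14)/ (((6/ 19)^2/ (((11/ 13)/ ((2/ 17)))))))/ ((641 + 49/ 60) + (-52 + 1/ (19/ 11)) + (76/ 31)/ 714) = 3379737955/ 129110778108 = 0.03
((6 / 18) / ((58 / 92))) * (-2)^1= -92 / 87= -1.06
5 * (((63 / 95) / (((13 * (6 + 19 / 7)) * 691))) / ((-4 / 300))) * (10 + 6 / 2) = -33075 / 800869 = -0.04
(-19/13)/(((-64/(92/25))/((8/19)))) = 23/650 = 0.04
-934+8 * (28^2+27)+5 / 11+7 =61176 / 11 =5561.45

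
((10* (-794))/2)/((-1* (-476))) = -1985/238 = -8.34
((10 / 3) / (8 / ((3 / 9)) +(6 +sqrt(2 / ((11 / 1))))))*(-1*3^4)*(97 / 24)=-720225 / 19796 +4365*sqrt(22) / 39592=-35.87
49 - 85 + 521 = 485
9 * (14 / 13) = 126 / 13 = 9.69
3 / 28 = 0.11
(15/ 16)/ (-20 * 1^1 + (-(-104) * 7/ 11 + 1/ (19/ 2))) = 3135/ 154784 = 0.02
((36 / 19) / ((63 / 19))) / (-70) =-2 / 245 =-0.01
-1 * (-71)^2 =-5041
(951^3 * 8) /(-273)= -2293560936 /91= -25203966.33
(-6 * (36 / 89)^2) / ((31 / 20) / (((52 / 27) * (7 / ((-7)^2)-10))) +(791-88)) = -186001920 / 133182165247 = -0.00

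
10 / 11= 0.91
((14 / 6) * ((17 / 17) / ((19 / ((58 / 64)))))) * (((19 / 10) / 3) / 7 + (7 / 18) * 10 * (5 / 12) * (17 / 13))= 3148559 / 12804480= 0.25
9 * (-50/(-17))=450/17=26.47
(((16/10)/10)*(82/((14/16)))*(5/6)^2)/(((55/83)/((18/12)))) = 23.57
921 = 921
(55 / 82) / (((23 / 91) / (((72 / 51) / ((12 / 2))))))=10010 / 16031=0.62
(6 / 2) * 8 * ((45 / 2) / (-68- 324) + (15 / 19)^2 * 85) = 1270.09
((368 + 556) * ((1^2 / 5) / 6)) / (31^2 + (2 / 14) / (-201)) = 108339 / 3380315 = 0.03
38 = 38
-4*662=-2648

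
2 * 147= 294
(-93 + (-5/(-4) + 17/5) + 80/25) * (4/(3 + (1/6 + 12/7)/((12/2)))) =-429156/4175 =-102.79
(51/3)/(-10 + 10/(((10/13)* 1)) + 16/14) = 119/29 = 4.10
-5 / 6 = -0.83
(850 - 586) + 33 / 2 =561 / 2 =280.50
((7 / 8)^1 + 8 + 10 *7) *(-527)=-332537 / 8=-41567.12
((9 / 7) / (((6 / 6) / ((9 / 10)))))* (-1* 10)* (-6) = 486 / 7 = 69.43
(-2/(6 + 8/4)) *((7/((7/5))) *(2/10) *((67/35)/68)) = -67/9520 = -0.01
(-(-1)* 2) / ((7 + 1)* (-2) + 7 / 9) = -18 / 137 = -0.13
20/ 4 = 5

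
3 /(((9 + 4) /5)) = 15 /13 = 1.15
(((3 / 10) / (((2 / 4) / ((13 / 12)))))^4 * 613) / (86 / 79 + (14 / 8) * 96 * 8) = 0.08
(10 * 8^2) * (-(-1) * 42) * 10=268800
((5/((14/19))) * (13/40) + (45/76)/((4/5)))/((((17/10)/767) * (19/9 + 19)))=10817001/171836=62.95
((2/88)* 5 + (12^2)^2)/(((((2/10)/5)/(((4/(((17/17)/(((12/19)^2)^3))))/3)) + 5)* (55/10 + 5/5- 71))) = -15135438643200/257647773713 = -58.74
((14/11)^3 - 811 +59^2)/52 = 136789/2662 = 51.39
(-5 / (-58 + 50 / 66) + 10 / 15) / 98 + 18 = 10000861 / 555366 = 18.01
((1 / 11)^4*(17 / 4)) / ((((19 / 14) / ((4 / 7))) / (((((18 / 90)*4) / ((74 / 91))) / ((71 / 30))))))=37128 / 730776233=0.00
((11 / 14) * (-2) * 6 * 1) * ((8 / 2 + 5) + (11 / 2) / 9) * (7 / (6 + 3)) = -1903 / 27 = -70.48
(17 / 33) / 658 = 0.00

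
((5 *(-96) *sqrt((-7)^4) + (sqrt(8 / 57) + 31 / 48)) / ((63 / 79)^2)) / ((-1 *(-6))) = -7045645889 / 1143072 + 6241 *sqrt(114) / 678699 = -6163.68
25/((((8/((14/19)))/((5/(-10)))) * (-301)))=25/6536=0.00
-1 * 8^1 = -8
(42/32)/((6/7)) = 49/32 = 1.53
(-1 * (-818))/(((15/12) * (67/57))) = 186504/335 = 556.73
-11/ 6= -1.83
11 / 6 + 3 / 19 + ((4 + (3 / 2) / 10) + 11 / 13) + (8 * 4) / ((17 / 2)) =2708881 / 251940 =10.75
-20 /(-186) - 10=-920 /93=-9.89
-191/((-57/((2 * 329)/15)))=125678/855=146.99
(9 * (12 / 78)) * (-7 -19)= -36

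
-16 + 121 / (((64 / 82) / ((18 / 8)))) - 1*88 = 31337 / 128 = 244.82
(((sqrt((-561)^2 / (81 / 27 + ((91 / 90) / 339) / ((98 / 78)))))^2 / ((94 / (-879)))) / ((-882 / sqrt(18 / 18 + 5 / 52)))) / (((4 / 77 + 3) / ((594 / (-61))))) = -102127376469789 *sqrt(741) / 748829029286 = -3712.52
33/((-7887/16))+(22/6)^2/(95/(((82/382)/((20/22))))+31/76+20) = -1095289300/31167346851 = -0.04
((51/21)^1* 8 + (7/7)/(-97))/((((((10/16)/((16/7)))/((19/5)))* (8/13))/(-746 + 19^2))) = -114635664/679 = -168830.14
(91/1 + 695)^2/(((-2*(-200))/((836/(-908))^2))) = 6746486769/5152900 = 1309.26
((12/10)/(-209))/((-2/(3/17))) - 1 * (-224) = 3979369/17765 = 224.00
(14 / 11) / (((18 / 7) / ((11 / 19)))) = 49 / 171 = 0.29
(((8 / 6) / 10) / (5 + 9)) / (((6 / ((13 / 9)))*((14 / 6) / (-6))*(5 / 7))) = -13 / 1575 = -0.01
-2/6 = -1/3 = -0.33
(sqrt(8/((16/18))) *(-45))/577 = -135/577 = -0.23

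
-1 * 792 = -792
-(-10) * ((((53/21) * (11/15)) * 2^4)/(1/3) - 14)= 15716/21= 748.38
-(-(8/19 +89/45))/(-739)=-2051/631845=-0.00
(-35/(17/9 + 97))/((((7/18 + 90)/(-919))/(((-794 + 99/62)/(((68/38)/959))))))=-466453872293157/305244724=-1528130.83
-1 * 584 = -584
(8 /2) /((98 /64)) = 128 /49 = 2.61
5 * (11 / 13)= 55 / 13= 4.23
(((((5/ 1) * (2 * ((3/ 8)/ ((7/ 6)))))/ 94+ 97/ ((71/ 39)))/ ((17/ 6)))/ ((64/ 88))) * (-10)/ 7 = -36.96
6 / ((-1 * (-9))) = 2 / 3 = 0.67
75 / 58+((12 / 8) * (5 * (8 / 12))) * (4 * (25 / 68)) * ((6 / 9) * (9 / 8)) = 13425 / 1972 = 6.81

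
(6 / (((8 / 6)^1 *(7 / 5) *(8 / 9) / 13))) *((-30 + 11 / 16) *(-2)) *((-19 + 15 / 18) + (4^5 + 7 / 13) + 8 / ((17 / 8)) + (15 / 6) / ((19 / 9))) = 115229745315 / 41344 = 2787097.17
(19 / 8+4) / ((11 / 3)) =153 / 88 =1.74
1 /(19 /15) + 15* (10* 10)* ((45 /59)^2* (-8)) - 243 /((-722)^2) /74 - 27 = -940892429439915 /134279630696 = -7006.96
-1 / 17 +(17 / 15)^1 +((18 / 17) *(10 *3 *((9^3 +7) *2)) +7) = 11925259 / 255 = 46765.72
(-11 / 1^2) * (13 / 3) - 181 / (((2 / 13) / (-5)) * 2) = 34723 / 12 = 2893.58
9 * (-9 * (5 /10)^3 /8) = -81 /64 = -1.27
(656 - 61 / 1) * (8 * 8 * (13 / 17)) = 29120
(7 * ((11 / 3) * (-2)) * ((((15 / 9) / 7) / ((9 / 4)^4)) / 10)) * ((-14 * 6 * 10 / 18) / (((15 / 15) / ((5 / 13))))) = 1971200 / 2302911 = 0.86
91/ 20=4.55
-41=-41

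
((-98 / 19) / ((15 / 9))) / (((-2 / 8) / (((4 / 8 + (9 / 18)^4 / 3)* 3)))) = 735 / 38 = 19.34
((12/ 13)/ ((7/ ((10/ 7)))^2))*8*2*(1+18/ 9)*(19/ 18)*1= 60800/ 31213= 1.95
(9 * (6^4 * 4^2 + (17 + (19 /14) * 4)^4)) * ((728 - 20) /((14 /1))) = 2094350033682 /16807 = 124611770.91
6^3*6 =1296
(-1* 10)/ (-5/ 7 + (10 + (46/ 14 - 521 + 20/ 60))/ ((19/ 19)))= 21/ 1067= 0.02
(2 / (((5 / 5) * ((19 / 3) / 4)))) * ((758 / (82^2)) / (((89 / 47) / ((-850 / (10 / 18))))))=-327046680 / 2842571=-115.05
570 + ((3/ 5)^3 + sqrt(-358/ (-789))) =sqrt(282462)/ 789 + 71277/ 125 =570.89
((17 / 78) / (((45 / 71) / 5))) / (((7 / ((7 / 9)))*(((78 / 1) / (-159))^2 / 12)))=3390463 / 355914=9.53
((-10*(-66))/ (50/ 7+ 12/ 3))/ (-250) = -77/ 325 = -0.24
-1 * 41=-41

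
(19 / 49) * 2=38 / 49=0.78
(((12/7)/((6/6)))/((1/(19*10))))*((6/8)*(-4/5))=-1368/7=-195.43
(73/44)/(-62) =-73/2728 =-0.03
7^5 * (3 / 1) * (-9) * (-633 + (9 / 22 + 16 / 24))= 6308725941 / 22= 286760270.05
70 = 70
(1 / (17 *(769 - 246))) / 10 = 1 / 88910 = 0.00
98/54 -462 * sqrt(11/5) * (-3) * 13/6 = 49/27 + 3003 * sqrt(55)/5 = 4455.98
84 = 84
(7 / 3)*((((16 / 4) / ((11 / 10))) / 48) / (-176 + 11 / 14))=-245 / 242847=-0.00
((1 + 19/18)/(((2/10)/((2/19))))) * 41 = 7585/171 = 44.36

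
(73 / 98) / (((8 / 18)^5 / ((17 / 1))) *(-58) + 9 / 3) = 73279809 / 289306486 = 0.25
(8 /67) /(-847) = -8 /56749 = -0.00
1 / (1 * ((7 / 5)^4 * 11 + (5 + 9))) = 625 / 35161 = 0.02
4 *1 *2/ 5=8/ 5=1.60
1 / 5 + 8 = 41 / 5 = 8.20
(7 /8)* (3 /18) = 7 /48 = 0.15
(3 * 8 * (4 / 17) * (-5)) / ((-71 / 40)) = 19200 / 1207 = 15.91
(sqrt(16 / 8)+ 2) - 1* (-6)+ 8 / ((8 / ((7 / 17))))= sqrt(2)+ 143 / 17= 9.83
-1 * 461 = -461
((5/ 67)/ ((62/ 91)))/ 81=455/ 336474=0.00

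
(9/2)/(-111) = -3/74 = -0.04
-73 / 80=-0.91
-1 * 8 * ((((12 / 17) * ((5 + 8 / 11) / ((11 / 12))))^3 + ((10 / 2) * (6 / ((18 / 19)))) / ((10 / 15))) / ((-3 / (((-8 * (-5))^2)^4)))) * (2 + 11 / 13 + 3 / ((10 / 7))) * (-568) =-2221314703366346883727360000000 / 339443488527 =-6543989731562221913.05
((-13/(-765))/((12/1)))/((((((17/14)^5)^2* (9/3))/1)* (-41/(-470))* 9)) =88367297095168/1024352708738842737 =0.00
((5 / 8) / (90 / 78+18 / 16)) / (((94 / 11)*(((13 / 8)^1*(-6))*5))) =-22 / 33417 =-0.00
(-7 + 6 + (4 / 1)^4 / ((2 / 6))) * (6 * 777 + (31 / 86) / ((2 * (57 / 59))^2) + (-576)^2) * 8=288408917902313 / 139707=2064384160.44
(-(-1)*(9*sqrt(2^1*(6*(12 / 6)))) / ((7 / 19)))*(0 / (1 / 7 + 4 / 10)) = 0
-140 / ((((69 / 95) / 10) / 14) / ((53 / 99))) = -98686000 / 6831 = -14446.79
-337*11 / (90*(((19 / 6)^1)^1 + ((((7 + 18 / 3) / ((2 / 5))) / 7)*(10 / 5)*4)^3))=-1271501 / 1581937755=-0.00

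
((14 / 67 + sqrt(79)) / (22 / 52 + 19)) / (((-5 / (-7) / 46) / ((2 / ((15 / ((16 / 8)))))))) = 468832 / 2537625 + 33488 * sqrt(79) / 37875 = 8.04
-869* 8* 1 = -6952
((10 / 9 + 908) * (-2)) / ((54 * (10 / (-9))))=4091 / 135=30.30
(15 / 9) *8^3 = 2560 / 3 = 853.33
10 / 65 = 2 / 13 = 0.15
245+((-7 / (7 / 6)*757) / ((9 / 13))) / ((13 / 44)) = -65881 / 3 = -21960.33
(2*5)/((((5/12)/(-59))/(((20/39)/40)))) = -236/13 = -18.15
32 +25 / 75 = 97 / 3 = 32.33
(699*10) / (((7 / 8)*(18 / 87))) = 270280 / 7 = 38611.43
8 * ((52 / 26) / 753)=16 / 753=0.02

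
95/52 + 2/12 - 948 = -147577/156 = -946.01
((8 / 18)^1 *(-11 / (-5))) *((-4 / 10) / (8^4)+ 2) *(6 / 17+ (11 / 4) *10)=213329743 / 3916800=54.47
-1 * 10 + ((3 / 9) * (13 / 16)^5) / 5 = -156915107 / 15728640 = -9.98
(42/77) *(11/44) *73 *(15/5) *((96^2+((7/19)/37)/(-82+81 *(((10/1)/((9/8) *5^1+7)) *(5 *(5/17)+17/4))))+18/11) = 22918410489942477/83257282636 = 275272.14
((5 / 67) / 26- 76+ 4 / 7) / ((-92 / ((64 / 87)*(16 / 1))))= 9.65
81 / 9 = 9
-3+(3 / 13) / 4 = -153 / 52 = -2.94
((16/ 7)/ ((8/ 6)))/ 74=6/ 259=0.02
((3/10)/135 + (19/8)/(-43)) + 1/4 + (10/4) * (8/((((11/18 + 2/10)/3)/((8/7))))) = 3351471217/39551400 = 84.74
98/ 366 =49/ 183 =0.27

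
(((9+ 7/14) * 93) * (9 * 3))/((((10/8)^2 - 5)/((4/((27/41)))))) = -42150.98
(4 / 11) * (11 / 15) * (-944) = -3776 / 15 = -251.73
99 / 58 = 1.71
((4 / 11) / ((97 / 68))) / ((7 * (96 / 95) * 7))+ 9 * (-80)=-225860945 / 313698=-719.99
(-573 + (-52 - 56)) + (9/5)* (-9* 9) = -4134/5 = -826.80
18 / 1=18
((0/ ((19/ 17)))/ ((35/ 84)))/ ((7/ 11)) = 0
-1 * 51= -51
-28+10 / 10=-27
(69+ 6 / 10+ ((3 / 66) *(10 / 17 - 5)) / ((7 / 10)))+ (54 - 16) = 702367 / 6545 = 107.31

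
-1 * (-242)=242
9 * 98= 882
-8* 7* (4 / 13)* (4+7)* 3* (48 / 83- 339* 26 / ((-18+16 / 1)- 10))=-450997008 / 1079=-417976.84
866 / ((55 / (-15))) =-2598 / 11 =-236.18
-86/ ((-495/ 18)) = 172/ 55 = 3.13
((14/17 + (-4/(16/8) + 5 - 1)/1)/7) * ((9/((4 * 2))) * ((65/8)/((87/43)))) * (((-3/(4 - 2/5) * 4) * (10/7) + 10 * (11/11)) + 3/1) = 1450605/96628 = 15.01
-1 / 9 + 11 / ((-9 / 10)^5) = -1106561 / 59049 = -18.74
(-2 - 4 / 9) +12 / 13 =-178 / 117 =-1.52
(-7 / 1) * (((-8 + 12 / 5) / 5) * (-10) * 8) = -3136 / 5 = -627.20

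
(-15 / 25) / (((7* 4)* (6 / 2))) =-1 / 140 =-0.01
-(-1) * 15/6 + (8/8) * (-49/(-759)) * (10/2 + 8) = 5069/1518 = 3.34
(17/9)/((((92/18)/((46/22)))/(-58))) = -493/11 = -44.82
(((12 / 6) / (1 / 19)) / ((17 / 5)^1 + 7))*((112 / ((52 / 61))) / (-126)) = -5795 / 1521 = -3.81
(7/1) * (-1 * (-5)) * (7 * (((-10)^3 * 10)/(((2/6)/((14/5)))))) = -20580000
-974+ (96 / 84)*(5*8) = -6498 / 7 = -928.29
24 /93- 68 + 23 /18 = -66.46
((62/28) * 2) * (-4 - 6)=-310/7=-44.29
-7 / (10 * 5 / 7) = -49 / 50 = -0.98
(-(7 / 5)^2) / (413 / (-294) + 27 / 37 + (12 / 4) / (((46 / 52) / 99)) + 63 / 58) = -25394691 / 4355323025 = -0.01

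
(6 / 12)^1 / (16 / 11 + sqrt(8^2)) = 11 / 208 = 0.05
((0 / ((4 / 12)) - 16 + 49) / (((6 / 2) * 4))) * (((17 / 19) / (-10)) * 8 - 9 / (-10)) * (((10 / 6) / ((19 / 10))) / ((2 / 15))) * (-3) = -28875 / 2888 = -10.00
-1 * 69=-69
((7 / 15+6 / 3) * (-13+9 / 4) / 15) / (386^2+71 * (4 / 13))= -20683 / 1743508800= -0.00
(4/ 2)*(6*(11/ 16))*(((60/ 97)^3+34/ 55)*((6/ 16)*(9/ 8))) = 1737890721/ 584110720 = 2.98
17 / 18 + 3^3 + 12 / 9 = 527 / 18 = 29.28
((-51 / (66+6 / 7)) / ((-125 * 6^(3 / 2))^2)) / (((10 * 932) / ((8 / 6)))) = -119 / 3680235000000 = -0.00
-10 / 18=-5 / 9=-0.56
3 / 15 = 1 / 5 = 0.20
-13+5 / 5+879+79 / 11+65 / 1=10331 / 11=939.18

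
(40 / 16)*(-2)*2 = -10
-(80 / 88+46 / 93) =-1436 / 1023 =-1.40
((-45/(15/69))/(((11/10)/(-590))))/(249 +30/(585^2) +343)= 13931979750/74285651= 187.55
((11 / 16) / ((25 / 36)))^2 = 9801 / 10000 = 0.98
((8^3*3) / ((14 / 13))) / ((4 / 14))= 4992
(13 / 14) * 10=65 / 7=9.29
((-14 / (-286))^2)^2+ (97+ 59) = 65233212157 / 418161601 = 156.00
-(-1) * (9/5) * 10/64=9/32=0.28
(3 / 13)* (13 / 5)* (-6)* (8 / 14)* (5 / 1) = -72 / 7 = -10.29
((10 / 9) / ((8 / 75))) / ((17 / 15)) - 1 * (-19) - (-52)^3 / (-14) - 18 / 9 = -4768205 / 476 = -10017.24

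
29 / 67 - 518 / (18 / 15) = -86678 / 201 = -431.23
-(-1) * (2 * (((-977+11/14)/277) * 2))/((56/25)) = -341675/54292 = -6.29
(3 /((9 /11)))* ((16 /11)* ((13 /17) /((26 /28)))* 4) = 896 /51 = 17.57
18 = 18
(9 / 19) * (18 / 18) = 9 / 19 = 0.47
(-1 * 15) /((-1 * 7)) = 15 /7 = 2.14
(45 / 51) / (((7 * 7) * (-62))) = -15 / 51646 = -0.00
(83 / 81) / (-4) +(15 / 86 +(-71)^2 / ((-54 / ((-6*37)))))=288727177 / 13932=20724.03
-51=-51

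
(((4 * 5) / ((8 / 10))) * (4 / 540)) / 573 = 5 / 15471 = 0.00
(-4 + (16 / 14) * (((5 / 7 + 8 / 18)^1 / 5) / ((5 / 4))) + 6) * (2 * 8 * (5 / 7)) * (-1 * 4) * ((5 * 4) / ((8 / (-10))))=7803520 / 3087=2527.87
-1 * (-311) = 311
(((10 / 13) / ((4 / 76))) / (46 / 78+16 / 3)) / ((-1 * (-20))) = 19 / 154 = 0.12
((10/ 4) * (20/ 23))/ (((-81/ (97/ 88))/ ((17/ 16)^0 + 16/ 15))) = -15035/ 245916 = -0.06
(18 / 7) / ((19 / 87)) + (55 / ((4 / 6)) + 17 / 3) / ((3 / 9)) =73489 / 266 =276.27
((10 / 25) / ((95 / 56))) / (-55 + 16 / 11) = -1232 / 279775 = -0.00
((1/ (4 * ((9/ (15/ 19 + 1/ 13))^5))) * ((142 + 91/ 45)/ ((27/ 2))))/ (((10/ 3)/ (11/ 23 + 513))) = 1717634640389339632/ 505685117911944600045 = 0.00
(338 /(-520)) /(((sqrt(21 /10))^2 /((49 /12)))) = -91 /72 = -1.26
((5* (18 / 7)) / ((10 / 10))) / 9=10 / 7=1.43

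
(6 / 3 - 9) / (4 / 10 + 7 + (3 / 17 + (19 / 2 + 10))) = -0.26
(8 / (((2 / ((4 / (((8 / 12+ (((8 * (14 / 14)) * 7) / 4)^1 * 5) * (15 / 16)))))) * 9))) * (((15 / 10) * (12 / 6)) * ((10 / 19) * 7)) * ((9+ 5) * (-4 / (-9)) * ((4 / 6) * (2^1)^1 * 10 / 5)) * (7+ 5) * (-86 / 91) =-19726336 / 353457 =-55.81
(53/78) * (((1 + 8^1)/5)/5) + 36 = 23559/650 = 36.24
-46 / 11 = -4.18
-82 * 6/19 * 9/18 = -246/19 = -12.95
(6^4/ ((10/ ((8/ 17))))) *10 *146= 1513728/ 17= 89042.82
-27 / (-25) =27 / 25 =1.08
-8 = -8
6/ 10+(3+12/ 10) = 24/ 5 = 4.80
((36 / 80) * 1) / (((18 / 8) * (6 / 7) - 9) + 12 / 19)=-399 / 5710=-0.07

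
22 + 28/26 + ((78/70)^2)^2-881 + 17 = -16374757767/19508125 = -839.38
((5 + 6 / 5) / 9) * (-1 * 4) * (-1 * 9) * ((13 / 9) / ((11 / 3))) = 1612 / 165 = 9.77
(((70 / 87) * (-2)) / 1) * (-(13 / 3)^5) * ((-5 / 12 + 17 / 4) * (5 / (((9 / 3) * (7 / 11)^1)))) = 4696856450 / 190269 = 24685.35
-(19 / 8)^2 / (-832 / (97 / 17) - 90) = 35017 / 1463936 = 0.02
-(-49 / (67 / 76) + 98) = -2842 / 67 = -42.42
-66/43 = -1.53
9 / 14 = 0.64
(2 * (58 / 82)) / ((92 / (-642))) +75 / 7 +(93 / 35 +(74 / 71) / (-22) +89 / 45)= 251950201 / 46398429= 5.43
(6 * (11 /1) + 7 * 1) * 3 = 219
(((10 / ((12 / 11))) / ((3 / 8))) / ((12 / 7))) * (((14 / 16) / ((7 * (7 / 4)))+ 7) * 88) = 26620 / 3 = 8873.33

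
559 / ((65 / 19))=817 / 5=163.40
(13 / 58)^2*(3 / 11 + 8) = 15379 / 37004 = 0.42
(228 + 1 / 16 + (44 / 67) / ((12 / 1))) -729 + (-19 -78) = -1922791 / 3216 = -597.88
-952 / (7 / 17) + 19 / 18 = -41597 / 18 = -2310.94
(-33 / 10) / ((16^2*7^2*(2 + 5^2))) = -11 / 1128960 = -0.00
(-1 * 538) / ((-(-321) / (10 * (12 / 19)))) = -21520 / 2033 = -10.59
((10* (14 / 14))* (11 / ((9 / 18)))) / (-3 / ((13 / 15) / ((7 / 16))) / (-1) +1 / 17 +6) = 777920 / 26779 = 29.05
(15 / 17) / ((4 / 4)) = 15 / 17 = 0.88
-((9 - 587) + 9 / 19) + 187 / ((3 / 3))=14526 / 19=764.53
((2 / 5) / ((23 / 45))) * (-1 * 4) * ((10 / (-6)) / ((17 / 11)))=1320 / 391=3.38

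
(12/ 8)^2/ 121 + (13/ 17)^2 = 84397/ 139876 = 0.60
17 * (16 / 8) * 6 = 204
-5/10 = -1/2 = -0.50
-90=-90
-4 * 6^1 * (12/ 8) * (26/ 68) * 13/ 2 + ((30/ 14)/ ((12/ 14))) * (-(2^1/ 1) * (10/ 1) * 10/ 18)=-17939/ 153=-117.25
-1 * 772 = -772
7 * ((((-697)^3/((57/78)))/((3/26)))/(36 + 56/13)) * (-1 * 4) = 20829863431468/7467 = 2789589317.19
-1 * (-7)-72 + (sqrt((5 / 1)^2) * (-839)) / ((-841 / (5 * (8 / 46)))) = -1173395 / 19343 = -60.66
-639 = -639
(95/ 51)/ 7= 95/ 357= 0.27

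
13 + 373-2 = 384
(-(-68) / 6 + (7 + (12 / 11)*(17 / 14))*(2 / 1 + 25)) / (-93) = -54539 / 21483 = -2.54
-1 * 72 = -72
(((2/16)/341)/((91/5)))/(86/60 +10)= 75/42574532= 0.00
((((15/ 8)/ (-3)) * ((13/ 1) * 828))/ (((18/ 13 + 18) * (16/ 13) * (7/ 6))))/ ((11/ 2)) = -757965/ 17248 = -43.95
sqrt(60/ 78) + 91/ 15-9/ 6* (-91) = 143.44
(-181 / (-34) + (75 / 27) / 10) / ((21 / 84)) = 3428 / 153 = 22.41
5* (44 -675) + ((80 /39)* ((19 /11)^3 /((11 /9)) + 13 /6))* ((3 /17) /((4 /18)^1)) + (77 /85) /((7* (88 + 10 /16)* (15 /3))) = -180349506409071 /57352091225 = -3144.60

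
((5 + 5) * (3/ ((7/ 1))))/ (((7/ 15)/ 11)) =4950/ 49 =101.02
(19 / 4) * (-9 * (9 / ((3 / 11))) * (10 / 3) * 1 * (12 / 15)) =-3762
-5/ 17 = -0.29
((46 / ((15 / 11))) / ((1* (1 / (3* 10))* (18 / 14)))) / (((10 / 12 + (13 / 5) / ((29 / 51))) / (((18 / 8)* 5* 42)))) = 323561700 / 4703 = 68799.00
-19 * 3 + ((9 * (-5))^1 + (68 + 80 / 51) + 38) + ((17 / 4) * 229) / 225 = 151381 / 15300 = 9.89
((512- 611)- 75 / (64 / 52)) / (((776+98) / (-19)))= 2559 / 736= 3.48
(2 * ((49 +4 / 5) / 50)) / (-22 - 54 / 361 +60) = 89889 / 1708000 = 0.05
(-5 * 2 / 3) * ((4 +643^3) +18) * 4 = -10633909160 / 3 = -3544636386.67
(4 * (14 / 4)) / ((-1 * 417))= -14 / 417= -0.03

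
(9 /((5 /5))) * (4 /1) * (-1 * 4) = -144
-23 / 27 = -0.85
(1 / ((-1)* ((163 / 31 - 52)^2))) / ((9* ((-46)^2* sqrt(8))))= -961* sqrt(2) / 159939205776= -0.00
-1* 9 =-9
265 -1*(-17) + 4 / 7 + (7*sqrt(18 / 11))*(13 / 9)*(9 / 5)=305.85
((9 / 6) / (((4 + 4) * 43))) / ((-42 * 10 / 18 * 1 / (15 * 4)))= -0.01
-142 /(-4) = 35.50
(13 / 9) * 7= 91 / 9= 10.11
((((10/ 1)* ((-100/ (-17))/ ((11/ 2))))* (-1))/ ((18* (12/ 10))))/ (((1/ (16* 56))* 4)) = -560000/ 5049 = -110.91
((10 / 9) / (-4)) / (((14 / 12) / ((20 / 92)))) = -25 / 483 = -0.05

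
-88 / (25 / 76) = -6688 / 25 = -267.52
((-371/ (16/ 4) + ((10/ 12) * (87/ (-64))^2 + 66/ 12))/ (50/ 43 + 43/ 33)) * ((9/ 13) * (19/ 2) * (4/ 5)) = -170372840913/ 931573760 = -182.89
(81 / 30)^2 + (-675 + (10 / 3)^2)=-590939 / 900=-656.60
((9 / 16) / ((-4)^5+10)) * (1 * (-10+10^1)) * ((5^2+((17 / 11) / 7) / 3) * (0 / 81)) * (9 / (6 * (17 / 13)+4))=0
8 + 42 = 50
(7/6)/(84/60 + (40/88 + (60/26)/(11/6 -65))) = 1896895/2955924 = 0.64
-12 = -12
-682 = -682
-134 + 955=821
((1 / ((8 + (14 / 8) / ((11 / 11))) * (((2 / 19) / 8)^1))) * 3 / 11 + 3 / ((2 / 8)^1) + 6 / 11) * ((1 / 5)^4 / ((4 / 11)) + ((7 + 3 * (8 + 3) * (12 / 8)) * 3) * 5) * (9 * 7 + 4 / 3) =428957995777 / 536250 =799921.67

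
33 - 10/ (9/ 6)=79/ 3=26.33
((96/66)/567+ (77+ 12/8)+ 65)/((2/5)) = 8950255/24948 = 358.76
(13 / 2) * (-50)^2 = 16250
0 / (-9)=0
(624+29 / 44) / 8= 27485 / 352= 78.08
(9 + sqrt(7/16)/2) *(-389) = -3501 - 389 *sqrt(7)/8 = -3629.65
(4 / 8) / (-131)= -1 / 262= -0.00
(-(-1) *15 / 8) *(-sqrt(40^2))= -75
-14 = -14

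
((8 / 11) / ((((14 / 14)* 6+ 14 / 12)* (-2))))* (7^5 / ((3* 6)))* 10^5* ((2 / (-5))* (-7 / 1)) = -18823840000 / 1419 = -13265567.30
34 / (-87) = -34 / 87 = -0.39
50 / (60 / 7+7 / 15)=5250 / 949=5.53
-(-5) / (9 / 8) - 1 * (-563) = 5107 / 9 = 567.44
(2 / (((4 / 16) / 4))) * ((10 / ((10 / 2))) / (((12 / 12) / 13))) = 832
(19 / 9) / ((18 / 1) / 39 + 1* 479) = 247 / 56097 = 0.00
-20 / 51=-0.39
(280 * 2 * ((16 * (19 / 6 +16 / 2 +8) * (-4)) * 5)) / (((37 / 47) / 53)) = -25667264000 / 111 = -231236612.61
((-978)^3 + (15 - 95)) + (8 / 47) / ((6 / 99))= -43965747172 / 47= -935441429.19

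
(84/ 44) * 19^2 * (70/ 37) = 530670/ 407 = 1303.86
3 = 3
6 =6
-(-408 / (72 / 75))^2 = -180625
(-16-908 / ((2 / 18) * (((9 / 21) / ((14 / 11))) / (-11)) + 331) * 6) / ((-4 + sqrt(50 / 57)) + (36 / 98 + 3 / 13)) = 6408553278400 * sqrt(114) / 24073019701799 + 248533153028160 / 24073019701799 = 13.17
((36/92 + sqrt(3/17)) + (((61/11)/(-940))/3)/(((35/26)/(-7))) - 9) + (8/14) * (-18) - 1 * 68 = -1084796827/12485550 + sqrt(51)/17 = -86.46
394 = 394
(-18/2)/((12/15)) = -45/4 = -11.25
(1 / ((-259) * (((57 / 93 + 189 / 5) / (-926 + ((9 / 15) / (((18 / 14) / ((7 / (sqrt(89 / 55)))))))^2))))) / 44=114148789 / 54349278984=0.00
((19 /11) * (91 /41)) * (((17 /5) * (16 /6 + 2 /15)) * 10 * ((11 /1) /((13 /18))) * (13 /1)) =14814072 /205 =72263.77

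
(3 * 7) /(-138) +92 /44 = 981 /506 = 1.94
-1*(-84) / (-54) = -1.56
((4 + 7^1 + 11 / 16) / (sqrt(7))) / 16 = 187 * sqrt(7) / 1792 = 0.28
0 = 0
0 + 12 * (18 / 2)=108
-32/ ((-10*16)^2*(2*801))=-1/ 1281600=-0.00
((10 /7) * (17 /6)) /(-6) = -85 /126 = -0.67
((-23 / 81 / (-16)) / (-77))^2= 529 / 9958443264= 0.00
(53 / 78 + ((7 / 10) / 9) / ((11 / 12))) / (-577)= -1093 / 825110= -0.00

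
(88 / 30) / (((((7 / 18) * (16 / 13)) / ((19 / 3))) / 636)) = 864006 / 35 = 24685.89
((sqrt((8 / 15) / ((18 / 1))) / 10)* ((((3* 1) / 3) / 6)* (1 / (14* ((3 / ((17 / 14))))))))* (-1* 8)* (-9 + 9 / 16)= 0.01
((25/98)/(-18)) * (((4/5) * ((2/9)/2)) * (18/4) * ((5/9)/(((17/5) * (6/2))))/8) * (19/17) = -2375/55057968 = -0.00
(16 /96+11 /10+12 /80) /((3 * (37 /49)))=833 /1332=0.63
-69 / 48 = -23 / 16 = -1.44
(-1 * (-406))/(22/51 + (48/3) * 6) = 10353/2459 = 4.21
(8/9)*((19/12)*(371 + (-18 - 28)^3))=-3684670/27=-136469.26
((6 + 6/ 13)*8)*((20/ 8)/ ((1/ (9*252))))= 3810240/ 13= 293095.38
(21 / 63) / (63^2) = 1 / 11907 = 0.00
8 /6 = 4 /3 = 1.33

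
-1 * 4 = -4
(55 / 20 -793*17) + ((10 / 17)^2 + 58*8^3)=18748119 / 1156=16218.10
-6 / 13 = -0.46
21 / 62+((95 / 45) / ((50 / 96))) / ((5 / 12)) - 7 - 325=-2494983 / 7750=-321.93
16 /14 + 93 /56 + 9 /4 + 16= 1179 /56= 21.05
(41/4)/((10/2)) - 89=-1739/20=-86.95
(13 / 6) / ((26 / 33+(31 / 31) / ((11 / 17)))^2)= 39 / 98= 0.40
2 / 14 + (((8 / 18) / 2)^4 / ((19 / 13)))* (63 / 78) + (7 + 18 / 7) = 2825996 / 290871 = 9.72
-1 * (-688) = 688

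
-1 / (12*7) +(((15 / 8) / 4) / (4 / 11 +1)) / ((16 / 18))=2015 / 5376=0.37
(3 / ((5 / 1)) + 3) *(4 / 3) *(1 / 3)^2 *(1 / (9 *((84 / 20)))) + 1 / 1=575 / 567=1.01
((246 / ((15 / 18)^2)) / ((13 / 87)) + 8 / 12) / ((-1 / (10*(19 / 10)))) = -45055.65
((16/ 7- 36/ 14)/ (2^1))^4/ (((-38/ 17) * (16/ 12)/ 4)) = -51/ 91238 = -0.00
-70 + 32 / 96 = -209 / 3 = -69.67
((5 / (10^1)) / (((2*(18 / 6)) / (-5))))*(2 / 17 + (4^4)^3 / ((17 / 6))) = -251658245 / 102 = -2467237.70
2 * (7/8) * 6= 21/2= 10.50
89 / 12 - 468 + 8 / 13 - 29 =-76279 / 156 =-488.97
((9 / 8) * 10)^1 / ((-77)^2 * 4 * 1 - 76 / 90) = 2025 / 4268728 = 0.00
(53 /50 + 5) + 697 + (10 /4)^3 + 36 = 150937 /200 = 754.68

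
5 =5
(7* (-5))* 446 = -15610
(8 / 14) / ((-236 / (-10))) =10 / 413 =0.02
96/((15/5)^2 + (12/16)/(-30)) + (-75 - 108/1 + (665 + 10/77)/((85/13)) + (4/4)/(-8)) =-265803787/3759448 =-70.70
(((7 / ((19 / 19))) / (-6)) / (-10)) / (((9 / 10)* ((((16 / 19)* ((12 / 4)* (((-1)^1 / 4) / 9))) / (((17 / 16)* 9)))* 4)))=-2261 / 512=-4.42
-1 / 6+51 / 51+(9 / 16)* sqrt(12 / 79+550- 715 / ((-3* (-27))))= 5 / 6+sqrt(273651023) / 1264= 13.92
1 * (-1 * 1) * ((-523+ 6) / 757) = 517 / 757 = 0.68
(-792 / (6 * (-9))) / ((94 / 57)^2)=5.39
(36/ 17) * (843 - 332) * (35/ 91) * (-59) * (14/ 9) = -8441720/ 221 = -38197.83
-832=-832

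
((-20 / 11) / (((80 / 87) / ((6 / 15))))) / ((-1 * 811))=0.00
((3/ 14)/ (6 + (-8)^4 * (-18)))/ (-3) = 1/ 1032108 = 0.00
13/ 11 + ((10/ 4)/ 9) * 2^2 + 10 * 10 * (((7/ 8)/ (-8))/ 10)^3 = 595032923/ 259522560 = 2.29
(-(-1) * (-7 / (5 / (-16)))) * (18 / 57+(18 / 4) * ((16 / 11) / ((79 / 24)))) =4261152 / 82555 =51.62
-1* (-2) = 2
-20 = -20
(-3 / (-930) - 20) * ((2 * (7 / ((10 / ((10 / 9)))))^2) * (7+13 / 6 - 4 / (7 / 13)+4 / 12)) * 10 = -1258397 / 2511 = -501.15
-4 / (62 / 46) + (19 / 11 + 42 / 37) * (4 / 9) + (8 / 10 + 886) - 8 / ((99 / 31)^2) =884.32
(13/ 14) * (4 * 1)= 26/ 7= 3.71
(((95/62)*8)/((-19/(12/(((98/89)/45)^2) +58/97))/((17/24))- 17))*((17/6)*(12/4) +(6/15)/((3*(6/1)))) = -2312804206943906/376397926030251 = -6.14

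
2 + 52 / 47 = 146 / 47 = 3.11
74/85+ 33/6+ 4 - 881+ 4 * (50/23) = -3370161/3910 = -861.93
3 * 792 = 2376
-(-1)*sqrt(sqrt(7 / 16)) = 7^(1 / 4) / 2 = 0.81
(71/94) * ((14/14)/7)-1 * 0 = 71/658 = 0.11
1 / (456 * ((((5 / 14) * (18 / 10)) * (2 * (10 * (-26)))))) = -0.00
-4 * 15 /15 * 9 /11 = -36 /11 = -3.27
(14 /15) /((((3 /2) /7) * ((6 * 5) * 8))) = 49 /2700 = 0.02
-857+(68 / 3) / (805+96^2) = -857.00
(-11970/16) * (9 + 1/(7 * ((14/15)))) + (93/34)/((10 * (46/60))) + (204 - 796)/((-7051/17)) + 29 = -2104889113955/308777392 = -6816.85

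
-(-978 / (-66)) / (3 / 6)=-326 / 11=-29.64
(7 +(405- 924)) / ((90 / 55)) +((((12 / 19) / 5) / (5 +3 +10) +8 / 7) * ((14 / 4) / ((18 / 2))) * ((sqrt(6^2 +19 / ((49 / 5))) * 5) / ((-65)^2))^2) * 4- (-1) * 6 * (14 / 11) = -1783043662352 / 5841210375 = -305.25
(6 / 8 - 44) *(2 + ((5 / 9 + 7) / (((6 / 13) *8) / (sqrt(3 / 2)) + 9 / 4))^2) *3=-14348618789519 / 2133481842 + 899837206528 *sqrt(6) / 355580307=-526.73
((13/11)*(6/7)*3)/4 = 117/154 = 0.76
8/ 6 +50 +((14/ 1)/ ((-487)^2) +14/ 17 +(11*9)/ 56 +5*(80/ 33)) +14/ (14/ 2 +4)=167195042017/ 2483633768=67.32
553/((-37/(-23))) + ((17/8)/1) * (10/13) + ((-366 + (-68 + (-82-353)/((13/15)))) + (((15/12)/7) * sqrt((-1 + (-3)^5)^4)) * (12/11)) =1630722869/148148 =11007.39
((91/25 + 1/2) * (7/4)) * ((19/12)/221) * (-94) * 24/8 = -14.64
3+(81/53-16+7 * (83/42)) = 751/318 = 2.36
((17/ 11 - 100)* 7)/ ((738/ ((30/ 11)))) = -12635/ 4961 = -2.55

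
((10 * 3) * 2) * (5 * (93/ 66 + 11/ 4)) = 13725/ 11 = 1247.73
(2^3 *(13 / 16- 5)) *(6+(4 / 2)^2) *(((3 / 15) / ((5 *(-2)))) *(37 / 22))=2479 / 220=11.27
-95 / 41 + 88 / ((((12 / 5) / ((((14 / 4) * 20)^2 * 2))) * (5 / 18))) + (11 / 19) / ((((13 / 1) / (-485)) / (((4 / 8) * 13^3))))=1269870.97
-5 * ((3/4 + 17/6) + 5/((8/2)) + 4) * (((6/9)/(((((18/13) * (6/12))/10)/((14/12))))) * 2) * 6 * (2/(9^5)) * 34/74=-16398200/176969853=-0.09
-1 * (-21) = 21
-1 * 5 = -5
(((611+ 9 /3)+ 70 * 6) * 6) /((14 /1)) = 3102 /7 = 443.14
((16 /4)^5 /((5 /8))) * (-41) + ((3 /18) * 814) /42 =-67171.17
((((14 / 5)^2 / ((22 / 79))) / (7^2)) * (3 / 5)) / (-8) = -237 / 5500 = -0.04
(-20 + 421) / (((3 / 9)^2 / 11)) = 39699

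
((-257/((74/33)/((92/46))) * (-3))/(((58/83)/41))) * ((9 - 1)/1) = 346330116/1073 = 322768.05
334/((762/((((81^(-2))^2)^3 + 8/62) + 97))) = 42.57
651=651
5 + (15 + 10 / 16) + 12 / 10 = 873 / 40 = 21.82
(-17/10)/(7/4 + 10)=-34/235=-0.14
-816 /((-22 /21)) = 8568 /11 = 778.91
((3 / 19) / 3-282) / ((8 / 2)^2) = -5357 / 304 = -17.62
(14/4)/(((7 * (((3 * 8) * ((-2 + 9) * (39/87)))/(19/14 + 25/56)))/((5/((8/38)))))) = 278255/978432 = 0.28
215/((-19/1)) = -215/19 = -11.32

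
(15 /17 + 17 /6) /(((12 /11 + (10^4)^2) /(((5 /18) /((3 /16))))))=20845 /378675004131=0.00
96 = 96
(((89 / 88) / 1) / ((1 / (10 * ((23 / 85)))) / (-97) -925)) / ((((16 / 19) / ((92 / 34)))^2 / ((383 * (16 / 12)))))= -14522829035993 / 2519212741056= -5.76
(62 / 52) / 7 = 31 / 182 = 0.17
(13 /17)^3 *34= 4394 /289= 15.20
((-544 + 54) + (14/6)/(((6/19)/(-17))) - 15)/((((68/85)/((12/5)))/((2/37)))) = -11351/111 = -102.26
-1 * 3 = -3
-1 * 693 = -693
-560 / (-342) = 280 / 171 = 1.64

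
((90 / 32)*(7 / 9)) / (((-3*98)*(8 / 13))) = -65 / 5376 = -0.01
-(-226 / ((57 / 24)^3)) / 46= 57856 / 157757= 0.37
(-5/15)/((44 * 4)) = -1/528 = -0.00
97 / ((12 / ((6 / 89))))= 0.54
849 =849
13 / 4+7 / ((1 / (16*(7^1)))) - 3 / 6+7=3175 / 4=793.75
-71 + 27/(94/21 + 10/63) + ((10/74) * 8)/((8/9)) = -691007/10804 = -63.96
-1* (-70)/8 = 35/4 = 8.75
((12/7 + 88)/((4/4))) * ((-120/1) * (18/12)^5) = -81752.14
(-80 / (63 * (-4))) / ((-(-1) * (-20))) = -0.02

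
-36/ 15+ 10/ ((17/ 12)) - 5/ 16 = 5911/ 1360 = 4.35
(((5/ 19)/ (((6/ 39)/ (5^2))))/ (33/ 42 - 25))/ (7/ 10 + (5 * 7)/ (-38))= 8125/ 1017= 7.99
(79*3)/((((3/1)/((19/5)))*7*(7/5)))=1501/49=30.63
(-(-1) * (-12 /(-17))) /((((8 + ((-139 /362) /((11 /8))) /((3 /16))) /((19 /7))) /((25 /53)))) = 8511525 /61316654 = 0.14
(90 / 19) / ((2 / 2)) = 90 / 19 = 4.74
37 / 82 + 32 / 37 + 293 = 892955 / 3034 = 294.32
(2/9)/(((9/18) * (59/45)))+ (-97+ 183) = 5094/59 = 86.34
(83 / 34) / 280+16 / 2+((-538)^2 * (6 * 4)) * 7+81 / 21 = 462925268803 / 9520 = 48626603.87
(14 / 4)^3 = 343 / 8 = 42.88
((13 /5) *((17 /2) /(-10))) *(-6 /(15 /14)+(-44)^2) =-533273 /125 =-4266.18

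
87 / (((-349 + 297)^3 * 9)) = -0.00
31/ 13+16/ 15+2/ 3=803/ 195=4.12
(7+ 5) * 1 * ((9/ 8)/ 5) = 27/ 10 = 2.70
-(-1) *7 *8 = 56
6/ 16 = 3/ 8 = 0.38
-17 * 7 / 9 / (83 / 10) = -1190 / 747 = -1.59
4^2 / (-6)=-8 / 3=-2.67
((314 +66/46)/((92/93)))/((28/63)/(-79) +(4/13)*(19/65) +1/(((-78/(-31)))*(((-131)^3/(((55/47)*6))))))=42831020283800863725/11325357180909892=3781.87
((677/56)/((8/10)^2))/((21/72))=50775/784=64.76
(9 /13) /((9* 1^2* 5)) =1 /65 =0.02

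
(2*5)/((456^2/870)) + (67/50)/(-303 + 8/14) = 34307209/917084400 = 0.04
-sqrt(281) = -16.76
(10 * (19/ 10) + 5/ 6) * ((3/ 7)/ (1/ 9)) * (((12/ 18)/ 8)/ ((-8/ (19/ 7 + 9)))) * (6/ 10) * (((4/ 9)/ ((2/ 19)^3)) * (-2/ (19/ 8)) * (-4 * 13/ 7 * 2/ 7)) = -6542042/ 1715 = -3814.60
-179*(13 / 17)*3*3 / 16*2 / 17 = -20943 / 2312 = -9.06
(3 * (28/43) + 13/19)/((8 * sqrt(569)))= 0.01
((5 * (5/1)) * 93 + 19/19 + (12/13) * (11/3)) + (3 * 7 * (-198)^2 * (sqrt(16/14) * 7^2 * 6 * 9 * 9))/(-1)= 30282/13 - 5601624336 * sqrt(14)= -20959356745.34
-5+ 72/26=-29/13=-2.23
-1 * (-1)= 1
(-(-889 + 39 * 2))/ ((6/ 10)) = 4055/ 3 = 1351.67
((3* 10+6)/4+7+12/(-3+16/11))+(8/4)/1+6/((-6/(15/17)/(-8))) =17.29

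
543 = 543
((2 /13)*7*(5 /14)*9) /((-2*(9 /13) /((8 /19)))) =-20 /19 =-1.05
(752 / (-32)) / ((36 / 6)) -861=-10379 / 12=-864.92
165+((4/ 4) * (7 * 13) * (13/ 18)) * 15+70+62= 7697/ 6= 1282.83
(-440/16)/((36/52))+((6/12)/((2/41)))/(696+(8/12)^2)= -8959919/225648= -39.71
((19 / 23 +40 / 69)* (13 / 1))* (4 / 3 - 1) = 1261 / 207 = 6.09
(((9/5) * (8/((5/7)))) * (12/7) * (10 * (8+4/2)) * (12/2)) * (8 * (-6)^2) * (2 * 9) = 107495424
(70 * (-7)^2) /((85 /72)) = 49392 /17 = 2905.41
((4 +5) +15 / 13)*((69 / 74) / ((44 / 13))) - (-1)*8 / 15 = 3697 / 1110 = 3.33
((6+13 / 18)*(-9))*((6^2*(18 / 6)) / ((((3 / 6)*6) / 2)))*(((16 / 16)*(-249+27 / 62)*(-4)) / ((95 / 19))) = -134260632 / 155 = -866197.63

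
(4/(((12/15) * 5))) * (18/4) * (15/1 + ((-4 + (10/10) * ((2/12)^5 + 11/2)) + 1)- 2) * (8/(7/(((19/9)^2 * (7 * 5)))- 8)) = -217554845/3101544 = -70.14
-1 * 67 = -67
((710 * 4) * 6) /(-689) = -17040 /689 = -24.73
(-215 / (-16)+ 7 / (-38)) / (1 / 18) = 238.56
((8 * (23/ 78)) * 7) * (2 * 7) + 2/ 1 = 9094/ 39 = 233.18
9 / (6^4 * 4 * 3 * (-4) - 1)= -0.00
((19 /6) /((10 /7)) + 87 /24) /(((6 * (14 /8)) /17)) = 11917 /1260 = 9.46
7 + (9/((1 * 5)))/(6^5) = 30241/4320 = 7.00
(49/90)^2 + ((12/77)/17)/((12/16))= 0.31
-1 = -1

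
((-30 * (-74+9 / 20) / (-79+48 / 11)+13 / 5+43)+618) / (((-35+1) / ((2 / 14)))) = -5205441 / 1953980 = -2.66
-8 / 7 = -1.14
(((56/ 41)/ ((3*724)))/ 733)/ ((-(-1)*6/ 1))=7/ 48956337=0.00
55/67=0.82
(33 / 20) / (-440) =-3 / 800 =-0.00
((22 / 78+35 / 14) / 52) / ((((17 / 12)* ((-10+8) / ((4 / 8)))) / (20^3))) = -217000 / 2873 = -75.53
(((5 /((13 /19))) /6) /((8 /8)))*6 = 95 /13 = 7.31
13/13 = 1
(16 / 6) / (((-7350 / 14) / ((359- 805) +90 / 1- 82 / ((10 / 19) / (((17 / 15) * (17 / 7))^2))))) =677498872 / 86821875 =7.80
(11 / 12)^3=1331 / 1728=0.77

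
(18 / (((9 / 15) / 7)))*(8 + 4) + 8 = 2528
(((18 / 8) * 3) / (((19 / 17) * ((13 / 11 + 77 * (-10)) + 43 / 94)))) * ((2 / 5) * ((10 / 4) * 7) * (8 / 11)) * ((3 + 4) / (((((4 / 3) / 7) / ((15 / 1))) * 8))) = -66595851 / 24152344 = -2.76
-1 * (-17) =17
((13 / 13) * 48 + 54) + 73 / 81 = 8335 / 81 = 102.90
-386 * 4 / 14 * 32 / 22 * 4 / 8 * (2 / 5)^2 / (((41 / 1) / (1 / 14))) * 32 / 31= -395264 / 17126725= -0.02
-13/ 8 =-1.62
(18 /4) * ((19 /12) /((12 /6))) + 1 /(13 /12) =933 /208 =4.49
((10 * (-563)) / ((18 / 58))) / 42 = -81635 / 189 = -431.93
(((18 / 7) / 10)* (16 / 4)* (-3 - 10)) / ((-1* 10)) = 234 / 175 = 1.34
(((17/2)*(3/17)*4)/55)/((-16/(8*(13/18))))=-13/330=-0.04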